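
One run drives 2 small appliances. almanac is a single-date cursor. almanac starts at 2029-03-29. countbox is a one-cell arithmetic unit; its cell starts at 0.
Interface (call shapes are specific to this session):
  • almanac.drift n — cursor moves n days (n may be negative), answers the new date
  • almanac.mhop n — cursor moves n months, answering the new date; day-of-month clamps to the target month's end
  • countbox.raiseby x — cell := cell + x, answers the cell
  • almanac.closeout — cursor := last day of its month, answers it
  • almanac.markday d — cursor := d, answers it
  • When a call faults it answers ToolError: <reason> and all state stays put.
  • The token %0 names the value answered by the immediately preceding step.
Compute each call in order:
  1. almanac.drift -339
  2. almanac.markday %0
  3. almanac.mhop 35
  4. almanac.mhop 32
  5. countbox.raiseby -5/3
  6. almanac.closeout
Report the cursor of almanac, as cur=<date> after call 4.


==> almanac.drift(n=-339)
<== 2028-04-24
==> almanac.markday(d=%0)
<== 2028-04-24
==> almanac.mhop(n=35)
<== 2031-03-24
==> almanac.mhop(n=32)
<== 2033-11-24
==> countbox.raiseby(x=-5/3)
<== -5/3
==> almanac.closeout()
<== 2033-11-30

Answer: cur=2033-11-24


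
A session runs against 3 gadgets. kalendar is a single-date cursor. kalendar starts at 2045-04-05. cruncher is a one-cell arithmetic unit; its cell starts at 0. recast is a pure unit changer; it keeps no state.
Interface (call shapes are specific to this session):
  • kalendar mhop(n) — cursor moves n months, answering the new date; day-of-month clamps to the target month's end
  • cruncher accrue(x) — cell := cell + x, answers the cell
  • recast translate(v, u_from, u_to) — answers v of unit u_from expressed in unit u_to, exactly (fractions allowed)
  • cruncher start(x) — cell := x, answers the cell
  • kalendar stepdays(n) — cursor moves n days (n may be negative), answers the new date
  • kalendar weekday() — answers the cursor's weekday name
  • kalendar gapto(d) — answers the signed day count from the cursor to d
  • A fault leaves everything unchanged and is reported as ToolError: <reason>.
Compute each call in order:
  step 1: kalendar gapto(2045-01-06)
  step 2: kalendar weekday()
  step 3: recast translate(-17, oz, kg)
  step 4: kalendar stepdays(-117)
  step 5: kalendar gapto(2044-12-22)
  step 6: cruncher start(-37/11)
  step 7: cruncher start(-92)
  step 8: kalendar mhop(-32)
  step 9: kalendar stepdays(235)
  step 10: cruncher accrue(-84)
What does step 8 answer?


Answer: 2042-04-09

Derivation:
$ kalendar gapto d='2045-01-06'
[out] -89
$ kalendar weekday
[out] Wednesday
$ recast translate v='-17' u_from='oz' u_to='kg'
[out] -771107029/1600000000
$ kalendar stepdays n='-117'
[out] 2044-12-09
$ kalendar gapto d='2044-12-22'
[out] 13
$ cruncher start x='-37/11'
[out] -37/11
$ cruncher start x='-92'
[out] -92
$ kalendar mhop n='-32'
[out] 2042-04-09
$ kalendar stepdays n='235'
[out] 2042-11-30
$ cruncher accrue x='-84'
[out] -176


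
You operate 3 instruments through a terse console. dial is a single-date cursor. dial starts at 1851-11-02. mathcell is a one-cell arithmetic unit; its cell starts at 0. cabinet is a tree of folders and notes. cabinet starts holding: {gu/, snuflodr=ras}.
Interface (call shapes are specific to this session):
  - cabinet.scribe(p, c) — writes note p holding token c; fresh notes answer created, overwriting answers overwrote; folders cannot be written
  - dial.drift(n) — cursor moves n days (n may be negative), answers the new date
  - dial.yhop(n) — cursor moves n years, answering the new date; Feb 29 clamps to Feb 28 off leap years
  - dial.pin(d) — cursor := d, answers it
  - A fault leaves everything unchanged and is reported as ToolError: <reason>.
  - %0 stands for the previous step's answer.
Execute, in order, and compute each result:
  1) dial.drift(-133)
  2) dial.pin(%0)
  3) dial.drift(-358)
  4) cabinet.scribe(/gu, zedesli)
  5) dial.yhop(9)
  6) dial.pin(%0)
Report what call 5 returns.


Answer: 1859-06-29

Derivation:
I try dial.drift(n=-133), and observe 1851-06-22.
Invoking dial.pin(d=%0), giving 1851-06-22.
I try dial.drift(n=-358), yielding 1850-06-29.
I invoke cabinet.scribe(p=/gu, c=zedesli), and get ToolError: is a directory.
Next I call dial.yhop(n=9), and see 1859-06-29.
I use dial.pin(d=%0), and see 1859-06-29.


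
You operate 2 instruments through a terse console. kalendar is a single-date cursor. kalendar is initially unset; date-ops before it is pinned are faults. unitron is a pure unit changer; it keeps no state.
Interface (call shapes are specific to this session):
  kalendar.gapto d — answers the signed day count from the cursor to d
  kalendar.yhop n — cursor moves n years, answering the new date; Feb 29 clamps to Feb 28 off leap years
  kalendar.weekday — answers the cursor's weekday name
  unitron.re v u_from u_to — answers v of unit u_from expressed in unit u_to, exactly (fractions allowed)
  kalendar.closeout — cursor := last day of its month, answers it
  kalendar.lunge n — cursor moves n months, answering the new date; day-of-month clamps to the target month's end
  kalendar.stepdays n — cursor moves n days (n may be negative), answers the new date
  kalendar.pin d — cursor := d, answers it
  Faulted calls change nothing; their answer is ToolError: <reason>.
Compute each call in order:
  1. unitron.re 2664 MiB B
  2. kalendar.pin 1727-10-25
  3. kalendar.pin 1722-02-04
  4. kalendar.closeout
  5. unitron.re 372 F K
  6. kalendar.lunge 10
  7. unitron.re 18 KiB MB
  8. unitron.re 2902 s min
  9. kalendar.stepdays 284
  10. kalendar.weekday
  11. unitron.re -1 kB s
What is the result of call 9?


Answer: 1723-10-08

Derivation:
;; unitron.re(v='2664', u_from='MiB', u_to='B') => 2793406464
;; kalendar.pin(d='1727-10-25') => 1727-10-25
;; kalendar.pin(d='1722-02-04') => 1722-02-04
;; kalendar.closeout() => 1722-02-28
;; unitron.re(v='372', u_from='F', u_to='K') => 83167/180
;; kalendar.lunge(n='10') => 1722-12-28
;; unitron.re(v='18', u_from='KiB', u_to='MB') => 288/15625
;; unitron.re(v='2902', u_from='s', u_to='min') => 1451/30
;; kalendar.stepdays(n='284') => 1723-10-08
;; kalendar.weekday() => Friday
;; unitron.re(v='-1', u_from='kB', u_to='s') => ToolError: incompatible units


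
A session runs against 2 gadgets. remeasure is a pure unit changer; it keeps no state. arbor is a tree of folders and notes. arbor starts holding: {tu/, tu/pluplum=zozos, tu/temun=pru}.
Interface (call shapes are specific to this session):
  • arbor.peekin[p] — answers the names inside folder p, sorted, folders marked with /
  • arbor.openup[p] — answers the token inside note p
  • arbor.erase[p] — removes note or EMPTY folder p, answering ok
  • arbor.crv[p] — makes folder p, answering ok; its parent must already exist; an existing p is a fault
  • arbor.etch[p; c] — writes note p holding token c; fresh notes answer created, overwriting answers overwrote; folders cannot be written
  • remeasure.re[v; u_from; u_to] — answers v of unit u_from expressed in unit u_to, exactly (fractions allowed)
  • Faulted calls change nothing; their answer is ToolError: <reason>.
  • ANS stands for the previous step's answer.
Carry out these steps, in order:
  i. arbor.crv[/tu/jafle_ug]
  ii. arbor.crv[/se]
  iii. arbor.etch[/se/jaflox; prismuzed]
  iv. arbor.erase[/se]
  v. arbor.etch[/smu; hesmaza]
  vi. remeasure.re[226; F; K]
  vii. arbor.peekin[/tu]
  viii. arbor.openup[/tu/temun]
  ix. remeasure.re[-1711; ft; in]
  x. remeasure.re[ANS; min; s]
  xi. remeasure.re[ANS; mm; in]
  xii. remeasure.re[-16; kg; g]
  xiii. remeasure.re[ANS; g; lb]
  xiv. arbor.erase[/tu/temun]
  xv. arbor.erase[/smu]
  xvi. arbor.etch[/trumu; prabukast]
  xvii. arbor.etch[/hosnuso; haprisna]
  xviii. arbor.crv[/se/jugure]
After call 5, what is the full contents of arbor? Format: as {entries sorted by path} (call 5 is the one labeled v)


Answer: {se/, se/jaflox=prismuzed, smu=hesmaza, tu/, tu/jafle_ug/, tu/pluplum=zozos, tu/temun=pru}

Derivation:
→ crv(p='/tu/jafle_ug')
← ok
→ crv(p='/se')
← ok
→ etch(p='/se/jaflox', c='prismuzed')
← created
→ erase(p='/se')
← ToolError: not empty
→ etch(p='/smu', c='hesmaza')
← created
→ re(v='226', u_from='F', u_to='K')
← 68567/180
→ peekin(p='/tu')
← [jafle_ug/, pluplum, temun]
→ openup(p='/tu/temun')
← pru
→ re(v='-1711', u_from='ft', u_to='in')
← -20532
→ re(v='ANS', u_from='min', u_to='s')
← -1231920
→ re(v='ANS', u_from='mm', u_to='in')
← -6159600/127
→ re(v='-16', u_from='kg', u_to='g')
← -16000
→ re(v='ANS', u_from='g', u_to='lb')
← -1600000000/45359237
→ erase(p='/tu/temun')
← ok
→ erase(p='/smu')
← ok
→ etch(p='/trumu', c='prabukast')
← created
→ etch(p='/hosnuso', c='haprisna')
← created
→ crv(p='/se/jugure')
← ok


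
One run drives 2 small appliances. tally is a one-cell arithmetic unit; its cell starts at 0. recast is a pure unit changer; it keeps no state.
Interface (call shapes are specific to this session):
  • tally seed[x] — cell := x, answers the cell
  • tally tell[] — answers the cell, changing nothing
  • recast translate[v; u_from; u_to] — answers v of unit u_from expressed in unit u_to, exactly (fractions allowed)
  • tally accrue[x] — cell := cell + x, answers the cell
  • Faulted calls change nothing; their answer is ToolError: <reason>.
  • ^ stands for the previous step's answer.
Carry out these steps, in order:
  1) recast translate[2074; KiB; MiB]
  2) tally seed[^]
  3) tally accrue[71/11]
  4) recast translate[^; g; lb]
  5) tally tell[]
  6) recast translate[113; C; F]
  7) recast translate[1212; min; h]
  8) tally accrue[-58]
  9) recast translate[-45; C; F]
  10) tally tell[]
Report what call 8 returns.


Answer: -278897/5632

Derivation:
% 1. recast translate(v→2074, u_from→KiB, u_to→MiB) == 1037/512
% 2. tally seed(x→^) == 1037/512
% 3. tally accrue(x→71/11) == 47759/5632
% 4. recast translate(v→^, u_from→g, u_to→lb) == 149246875/7983225712
% 5. tally tell() == 47759/5632
% 6. recast translate(v→113, u_from→C, u_to→F) == 1177/5
% 7. recast translate(v→1212, u_from→min, u_to→h) == 101/5
% 8. tally accrue(x→-58) == -278897/5632
% 9. recast translate(v→-45, u_from→C, u_to→F) == -49
% 10. tally tell() == -278897/5632


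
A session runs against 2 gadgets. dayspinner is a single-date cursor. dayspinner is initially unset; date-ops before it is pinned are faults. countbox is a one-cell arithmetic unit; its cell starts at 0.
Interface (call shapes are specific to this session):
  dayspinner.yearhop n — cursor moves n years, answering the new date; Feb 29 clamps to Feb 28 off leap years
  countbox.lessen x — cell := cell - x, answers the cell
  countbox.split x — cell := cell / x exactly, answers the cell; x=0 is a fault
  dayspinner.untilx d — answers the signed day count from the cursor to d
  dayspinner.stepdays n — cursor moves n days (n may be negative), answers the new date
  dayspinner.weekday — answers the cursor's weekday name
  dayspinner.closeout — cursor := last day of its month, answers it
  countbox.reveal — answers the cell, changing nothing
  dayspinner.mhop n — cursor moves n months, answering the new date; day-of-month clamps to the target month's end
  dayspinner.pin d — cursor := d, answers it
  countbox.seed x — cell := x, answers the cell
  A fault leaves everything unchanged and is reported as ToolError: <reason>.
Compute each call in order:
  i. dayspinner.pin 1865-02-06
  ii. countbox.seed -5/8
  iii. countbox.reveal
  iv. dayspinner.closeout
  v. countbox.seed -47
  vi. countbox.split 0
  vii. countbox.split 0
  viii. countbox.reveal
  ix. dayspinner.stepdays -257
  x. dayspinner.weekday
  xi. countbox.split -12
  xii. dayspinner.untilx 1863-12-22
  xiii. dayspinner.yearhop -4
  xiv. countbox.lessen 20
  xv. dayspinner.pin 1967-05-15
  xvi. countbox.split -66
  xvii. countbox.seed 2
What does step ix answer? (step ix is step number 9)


Answer: 1864-06-16

Derivation:
Act: pin[d: 1865-02-06]
Obs: 1865-02-06
Act: seed[x: -5/8]
Obs: -5/8
Act: reveal[]
Obs: -5/8
Act: closeout[]
Obs: 1865-02-28
Act: seed[x: -47]
Obs: -47
Act: split[x: 0]
Obs: ToolError: division by zero
Act: split[x: 0]
Obs: ToolError: division by zero
Act: reveal[]
Obs: -47
Act: stepdays[n: -257]
Obs: 1864-06-16
Act: weekday[]
Obs: Thursday
Act: split[x: -12]
Obs: 47/12
Act: untilx[d: 1863-12-22]
Obs: -177
Act: yearhop[n: -4]
Obs: 1860-06-16
Act: lessen[x: 20]
Obs: -193/12
Act: pin[d: 1967-05-15]
Obs: 1967-05-15
Act: split[x: -66]
Obs: 193/792
Act: seed[x: 2]
Obs: 2


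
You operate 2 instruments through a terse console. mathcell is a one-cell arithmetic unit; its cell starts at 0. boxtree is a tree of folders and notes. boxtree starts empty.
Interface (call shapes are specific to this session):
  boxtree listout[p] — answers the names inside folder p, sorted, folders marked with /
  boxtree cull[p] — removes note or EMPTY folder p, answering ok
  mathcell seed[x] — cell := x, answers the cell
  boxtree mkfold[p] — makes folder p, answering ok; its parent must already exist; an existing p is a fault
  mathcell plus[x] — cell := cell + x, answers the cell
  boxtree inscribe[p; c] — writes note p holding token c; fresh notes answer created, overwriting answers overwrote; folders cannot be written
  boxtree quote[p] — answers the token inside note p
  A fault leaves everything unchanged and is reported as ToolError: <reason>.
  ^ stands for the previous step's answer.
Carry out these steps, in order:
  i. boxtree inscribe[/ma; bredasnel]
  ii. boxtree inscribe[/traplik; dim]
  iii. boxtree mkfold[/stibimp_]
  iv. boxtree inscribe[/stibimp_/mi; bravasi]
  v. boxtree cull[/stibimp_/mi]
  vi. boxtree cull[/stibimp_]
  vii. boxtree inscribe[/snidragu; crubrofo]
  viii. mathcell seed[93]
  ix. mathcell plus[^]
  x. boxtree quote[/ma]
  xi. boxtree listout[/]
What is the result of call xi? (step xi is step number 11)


~$ boxtree inscribe p='/ma' c='bredasnel'
= created
~$ boxtree inscribe p='/traplik' c='dim'
= created
~$ boxtree mkfold p='/stibimp_'
= ok
~$ boxtree inscribe p='/stibimp_/mi' c='bravasi'
= created
~$ boxtree cull p='/stibimp_/mi'
= ok
~$ boxtree cull p='/stibimp_'
= ok
~$ boxtree inscribe p='/snidragu' c='crubrofo'
= created
~$ mathcell seed x='93'
= 93
~$ mathcell plus x='^'
= 186
~$ boxtree quote p='/ma'
= bredasnel
~$ boxtree listout p='/'
= [ma, snidragu, traplik]

Answer: [ma, snidragu, traplik]


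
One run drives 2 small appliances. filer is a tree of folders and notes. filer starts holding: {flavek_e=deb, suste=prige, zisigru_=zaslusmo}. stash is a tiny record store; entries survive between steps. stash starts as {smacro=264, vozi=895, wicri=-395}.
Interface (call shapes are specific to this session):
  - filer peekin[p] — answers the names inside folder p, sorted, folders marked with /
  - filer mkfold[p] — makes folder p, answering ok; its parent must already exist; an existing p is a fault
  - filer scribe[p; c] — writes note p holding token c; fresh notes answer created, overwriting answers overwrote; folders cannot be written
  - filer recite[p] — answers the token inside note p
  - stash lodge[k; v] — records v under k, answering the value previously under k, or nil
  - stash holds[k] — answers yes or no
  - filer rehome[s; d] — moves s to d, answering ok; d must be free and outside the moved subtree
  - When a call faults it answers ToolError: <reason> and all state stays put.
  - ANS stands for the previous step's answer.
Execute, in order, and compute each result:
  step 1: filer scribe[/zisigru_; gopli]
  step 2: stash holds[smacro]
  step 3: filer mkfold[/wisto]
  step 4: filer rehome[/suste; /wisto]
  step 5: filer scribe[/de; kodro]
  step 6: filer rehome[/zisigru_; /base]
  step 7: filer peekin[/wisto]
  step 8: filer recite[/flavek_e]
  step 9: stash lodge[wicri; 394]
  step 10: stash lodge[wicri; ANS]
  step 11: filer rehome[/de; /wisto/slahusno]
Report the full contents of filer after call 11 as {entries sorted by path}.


Answer: {base=gopli, flavek_e=deb, suste=prige, wisto/, wisto/slahusno=kodro}

Derivation:
! 1. filer scribe(p→/zisigru_, c→gopli) -> overwrote
! 2. stash holds(k→smacro) -> yes
! 3. filer mkfold(p→/wisto) -> ok
! 4. filer rehome(s→/suste, d→/wisto) -> ToolError: exists
! 5. filer scribe(p→/de, c→kodro) -> created
! 6. filer rehome(s→/zisigru_, d→/base) -> ok
! 7. filer peekin(p→/wisto) -> []
! 8. filer recite(p→/flavek_e) -> deb
! 9. stash lodge(k→wicri, v→394) -> -395
! 10. stash lodge(k→wicri, v→ANS) -> 394
! 11. filer rehome(s→/de, d→/wisto/slahusno) -> ok


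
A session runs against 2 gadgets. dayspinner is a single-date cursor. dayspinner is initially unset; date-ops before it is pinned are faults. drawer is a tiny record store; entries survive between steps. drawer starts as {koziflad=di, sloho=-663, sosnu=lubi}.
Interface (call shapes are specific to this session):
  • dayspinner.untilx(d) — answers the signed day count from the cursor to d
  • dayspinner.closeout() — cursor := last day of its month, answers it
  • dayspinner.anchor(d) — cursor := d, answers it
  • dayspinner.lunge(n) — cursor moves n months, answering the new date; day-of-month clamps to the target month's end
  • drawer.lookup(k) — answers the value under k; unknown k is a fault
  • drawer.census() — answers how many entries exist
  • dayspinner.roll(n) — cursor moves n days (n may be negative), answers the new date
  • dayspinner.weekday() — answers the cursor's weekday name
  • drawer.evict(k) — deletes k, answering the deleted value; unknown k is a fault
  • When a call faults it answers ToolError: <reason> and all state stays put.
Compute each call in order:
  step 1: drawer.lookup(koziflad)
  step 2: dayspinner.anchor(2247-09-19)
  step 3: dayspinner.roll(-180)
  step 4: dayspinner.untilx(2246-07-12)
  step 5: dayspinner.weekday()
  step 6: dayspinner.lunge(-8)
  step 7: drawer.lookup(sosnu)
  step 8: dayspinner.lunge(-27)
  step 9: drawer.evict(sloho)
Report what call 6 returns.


-> lookup(k=koziflad)
<- di
-> anchor(d=2247-09-19)
<- 2247-09-19
-> roll(n=-180)
<- 2247-03-23
-> untilx(d=2246-07-12)
<- -254
-> weekday()
<- Tuesday
-> lunge(n=-8)
<- 2246-07-23
-> lookup(k=sosnu)
<- lubi
-> lunge(n=-27)
<- 2244-04-23
-> evict(k=sloho)
<- -663

Answer: 2246-07-23


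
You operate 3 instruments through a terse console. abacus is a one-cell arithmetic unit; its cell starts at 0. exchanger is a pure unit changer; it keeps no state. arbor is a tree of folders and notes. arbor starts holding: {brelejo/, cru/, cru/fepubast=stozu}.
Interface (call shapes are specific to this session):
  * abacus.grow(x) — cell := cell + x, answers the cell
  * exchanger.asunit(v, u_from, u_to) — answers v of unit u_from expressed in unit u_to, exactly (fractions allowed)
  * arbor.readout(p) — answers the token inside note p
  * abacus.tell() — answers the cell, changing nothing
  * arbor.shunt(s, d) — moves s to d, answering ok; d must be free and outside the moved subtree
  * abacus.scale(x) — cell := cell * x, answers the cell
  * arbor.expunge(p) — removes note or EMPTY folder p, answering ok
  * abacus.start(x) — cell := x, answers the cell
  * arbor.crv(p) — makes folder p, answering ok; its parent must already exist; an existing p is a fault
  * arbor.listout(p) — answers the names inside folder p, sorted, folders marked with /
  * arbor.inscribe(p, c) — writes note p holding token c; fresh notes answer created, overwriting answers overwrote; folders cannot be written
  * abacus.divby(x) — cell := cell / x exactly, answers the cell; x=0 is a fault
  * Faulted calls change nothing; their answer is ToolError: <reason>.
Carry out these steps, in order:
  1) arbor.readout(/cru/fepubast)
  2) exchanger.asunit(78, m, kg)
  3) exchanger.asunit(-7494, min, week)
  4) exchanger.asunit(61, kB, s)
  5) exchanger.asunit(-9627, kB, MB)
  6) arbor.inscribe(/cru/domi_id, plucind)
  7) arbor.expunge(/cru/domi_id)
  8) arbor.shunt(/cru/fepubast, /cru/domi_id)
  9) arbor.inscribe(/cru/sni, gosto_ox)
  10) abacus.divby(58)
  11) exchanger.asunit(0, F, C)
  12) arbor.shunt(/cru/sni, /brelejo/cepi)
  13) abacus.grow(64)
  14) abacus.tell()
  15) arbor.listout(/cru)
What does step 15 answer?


Using arbor.readout using p='/cru/fepubast': stozu.
Calling exchanger.asunit using v='78', u_from='m', u_to='kg', which returns ToolError: incompatible units.
Calling exchanger.asunit using v='-7494', u_from='min', u_to='week': -1249/1680.
Using exchanger.asunit using v='61', u_from='kB', u_to='s', giving ToolError: incompatible units.
Using exchanger.asunit using v='-9627', u_from='kB', u_to='MB', and get -9627/1000.
I run arbor.inscribe using p='/cru/domi_id', c='plucind', which returns created.
I use arbor.expunge using p='/cru/domi_id', → ok.
I use arbor.shunt using s='/cru/fepubast', d='/cru/domi_id', → ok.
Using arbor.inscribe using p='/cru/sni', c='gosto_ox', which returns created.
Calling abacus.divby using x='58', which returns 0.
Now I run exchanger.asunit using v='0', u_from='F', u_to='C', and see -160/9.
Calling arbor.shunt using s='/cru/sni', d='/brelejo/cepi', and see ok.
I invoke abacus.grow using x='64', giving 64.
Using abacus.tell(), → 64.
I try arbor.listout using p='/cru', yielding [domi_id].

Answer: [domi_id]


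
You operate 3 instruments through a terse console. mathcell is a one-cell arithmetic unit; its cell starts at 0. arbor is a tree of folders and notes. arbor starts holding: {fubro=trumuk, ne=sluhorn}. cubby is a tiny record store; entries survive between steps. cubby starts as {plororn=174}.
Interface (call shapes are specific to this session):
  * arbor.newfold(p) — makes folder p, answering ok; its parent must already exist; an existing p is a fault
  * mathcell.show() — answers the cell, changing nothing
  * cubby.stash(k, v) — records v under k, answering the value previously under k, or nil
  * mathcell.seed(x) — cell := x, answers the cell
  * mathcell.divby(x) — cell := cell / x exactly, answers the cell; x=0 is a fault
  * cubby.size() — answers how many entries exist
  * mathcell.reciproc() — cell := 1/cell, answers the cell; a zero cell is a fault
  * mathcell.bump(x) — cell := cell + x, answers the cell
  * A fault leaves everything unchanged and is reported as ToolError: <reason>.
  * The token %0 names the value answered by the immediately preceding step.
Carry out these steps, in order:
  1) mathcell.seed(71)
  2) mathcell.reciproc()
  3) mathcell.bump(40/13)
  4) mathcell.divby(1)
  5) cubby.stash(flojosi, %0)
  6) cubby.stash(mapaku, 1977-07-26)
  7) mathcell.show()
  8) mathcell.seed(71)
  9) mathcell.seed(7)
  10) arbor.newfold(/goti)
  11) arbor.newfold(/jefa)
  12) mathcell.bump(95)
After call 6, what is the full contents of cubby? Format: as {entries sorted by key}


Step: mathcell.seed[x='71']
Result: 71
Step: mathcell.reciproc[]
Result: 1/71
Step: mathcell.bump[x='40/13']
Result: 2853/923
Step: mathcell.divby[x='1']
Result: 2853/923
Step: cubby.stash[k='flojosi'; v='%0']
Result: nil
Step: cubby.stash[k='mapaku'; v='1977-07-26']
Result: nil
Step: mathcell.show[]
Result: 2853/923
Step: mathcell.seed[x='71']
Result: 71
Step: mathcell.seed[x='7']
Result: 7
Step: arbor.newfold[p='/goti']
Result: ok
Step: arbor.newfold[p='/jefa']
Result: ok
Step: mathcell.bump[x='95']
Result: 102

Answer: {flojosi=2853/923, mapaku=1977-07-26, plororn=174}


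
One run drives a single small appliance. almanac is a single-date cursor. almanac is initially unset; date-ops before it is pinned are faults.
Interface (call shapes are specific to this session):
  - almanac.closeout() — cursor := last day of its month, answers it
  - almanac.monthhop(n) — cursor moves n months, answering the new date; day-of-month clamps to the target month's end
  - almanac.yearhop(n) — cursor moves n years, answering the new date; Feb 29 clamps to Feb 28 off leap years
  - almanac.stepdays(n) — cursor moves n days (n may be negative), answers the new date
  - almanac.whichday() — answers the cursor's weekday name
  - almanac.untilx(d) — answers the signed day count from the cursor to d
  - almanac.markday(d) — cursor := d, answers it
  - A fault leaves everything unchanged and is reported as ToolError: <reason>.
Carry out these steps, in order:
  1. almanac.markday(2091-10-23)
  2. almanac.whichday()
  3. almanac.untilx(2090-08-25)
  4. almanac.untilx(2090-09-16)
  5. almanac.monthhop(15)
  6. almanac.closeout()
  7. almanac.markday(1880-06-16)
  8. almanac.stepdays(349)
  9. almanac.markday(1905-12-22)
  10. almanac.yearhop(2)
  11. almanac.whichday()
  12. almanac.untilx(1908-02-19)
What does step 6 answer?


! almanac.markday(d=2091-10-23) : 2091-10-23
! almanac.whichday() : Tuesday
! almanac.untilx(d=2090-08-25) : -424
! almanac.untilx(d=2090-09-16) : -402
! almanac.monthhop(n=15) : 2093-01-23
! almanac.closeout() : 2093-01-31
! almanac.markday(d=1880-06-16) : 1880-06-16
! almanac.stepdays(n=349) : 1881-05-31
! almanac.markday(d=1905-12-22) : 1905-12-22
! almanac.yearhop(n=2) : 1907-12-22
! almanac.whichday() : Sunday
! almanac.untilx(d=1908-02-19) : 59

Answer: 2093-01-31


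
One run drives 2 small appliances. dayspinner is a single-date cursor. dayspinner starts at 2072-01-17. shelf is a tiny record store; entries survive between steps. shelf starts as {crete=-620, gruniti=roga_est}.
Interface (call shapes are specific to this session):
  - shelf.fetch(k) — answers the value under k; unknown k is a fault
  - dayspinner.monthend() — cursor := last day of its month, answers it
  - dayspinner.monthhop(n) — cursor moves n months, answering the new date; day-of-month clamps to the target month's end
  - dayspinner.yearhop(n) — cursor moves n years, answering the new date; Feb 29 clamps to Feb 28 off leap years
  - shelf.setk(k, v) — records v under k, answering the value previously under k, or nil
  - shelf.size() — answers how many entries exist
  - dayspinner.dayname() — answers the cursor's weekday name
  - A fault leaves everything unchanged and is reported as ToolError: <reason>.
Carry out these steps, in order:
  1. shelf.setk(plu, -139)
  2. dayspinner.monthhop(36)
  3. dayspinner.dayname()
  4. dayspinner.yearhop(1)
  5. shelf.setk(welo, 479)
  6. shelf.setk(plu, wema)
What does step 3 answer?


> setk plu -139
= nil
> monthhop 36
= 2075-01-17
> dayname
= Thursday
> yearhop 1
= 2076-01-17
> setk welo 479
= nil
> setk plu wema
= -139

Answer: Thursday


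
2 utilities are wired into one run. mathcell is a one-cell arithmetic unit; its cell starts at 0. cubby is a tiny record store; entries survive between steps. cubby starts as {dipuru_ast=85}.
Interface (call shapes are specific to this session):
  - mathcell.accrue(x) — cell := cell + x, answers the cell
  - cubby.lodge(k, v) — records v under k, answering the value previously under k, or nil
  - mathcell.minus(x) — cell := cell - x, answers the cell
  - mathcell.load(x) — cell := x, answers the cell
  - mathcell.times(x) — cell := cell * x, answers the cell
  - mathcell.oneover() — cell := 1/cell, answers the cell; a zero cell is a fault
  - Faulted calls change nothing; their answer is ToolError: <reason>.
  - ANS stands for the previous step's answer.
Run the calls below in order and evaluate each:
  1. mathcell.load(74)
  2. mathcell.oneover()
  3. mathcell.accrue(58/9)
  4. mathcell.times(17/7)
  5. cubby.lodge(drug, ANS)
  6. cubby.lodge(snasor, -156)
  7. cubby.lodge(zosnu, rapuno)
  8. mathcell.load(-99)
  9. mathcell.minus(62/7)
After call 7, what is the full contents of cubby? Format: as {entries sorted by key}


Do: mathcell.load[x: 74]
See: 74
Do: mathcell.oneover[]
See: 1/74
Do: mathcell.accrue[x: 58/9]
See: 4301/666
Do: mathcell.times[x: 17/7]
See: 73117/4662
Do: cubby.lodge[k: drug; v: ANS]
See: nil
Do: cubby.lodge[k: snasor; v: -156]
See: nil
Do: cubby.lodge[k: zosnu; v: rapuno]
See: nil
Do: mathcell.load[x: -99]
See: -99
Do: mathcell.minus[x: 62/7]
See: -755/7

Answer: {dipuru_ast=85, drug=73117/4662, snasor=-156, zosnu=rapuno}


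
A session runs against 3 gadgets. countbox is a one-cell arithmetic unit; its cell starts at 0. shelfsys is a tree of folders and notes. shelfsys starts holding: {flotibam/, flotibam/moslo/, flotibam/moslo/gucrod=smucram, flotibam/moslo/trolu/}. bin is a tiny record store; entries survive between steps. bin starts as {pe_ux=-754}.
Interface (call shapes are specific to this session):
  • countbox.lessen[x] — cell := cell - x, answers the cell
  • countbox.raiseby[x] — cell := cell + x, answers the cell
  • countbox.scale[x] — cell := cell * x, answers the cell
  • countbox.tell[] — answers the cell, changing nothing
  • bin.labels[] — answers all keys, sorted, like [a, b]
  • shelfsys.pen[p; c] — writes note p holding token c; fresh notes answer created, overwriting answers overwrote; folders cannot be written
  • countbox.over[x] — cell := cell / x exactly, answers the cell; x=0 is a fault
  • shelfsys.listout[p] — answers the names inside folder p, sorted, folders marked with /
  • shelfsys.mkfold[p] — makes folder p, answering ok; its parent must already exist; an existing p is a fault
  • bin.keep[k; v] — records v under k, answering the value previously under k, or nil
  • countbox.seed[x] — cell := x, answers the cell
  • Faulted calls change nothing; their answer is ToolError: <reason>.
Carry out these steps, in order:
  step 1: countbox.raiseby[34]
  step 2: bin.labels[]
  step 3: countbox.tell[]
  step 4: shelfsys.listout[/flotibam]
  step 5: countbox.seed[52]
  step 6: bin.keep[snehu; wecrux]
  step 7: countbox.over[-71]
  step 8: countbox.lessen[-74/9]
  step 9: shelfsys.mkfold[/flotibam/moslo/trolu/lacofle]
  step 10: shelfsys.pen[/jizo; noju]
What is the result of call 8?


% raiseby(34) ~> 34
% labels() ~> [pe_ux]
% tell() ~> 34
% listout(/flotibam) ~> [moslo/]
% seed(52) ~> 52
% keep(snehu, wecrux) ~> nil
% over(-71) ~> -52/71
% lessen(-74/9) ~> 4786/639
% mkfold(/flotibam/moslo/trolu/lacofle) ~> ok
% pen(/jizo, noju) ~> created

Answer: 4786/639


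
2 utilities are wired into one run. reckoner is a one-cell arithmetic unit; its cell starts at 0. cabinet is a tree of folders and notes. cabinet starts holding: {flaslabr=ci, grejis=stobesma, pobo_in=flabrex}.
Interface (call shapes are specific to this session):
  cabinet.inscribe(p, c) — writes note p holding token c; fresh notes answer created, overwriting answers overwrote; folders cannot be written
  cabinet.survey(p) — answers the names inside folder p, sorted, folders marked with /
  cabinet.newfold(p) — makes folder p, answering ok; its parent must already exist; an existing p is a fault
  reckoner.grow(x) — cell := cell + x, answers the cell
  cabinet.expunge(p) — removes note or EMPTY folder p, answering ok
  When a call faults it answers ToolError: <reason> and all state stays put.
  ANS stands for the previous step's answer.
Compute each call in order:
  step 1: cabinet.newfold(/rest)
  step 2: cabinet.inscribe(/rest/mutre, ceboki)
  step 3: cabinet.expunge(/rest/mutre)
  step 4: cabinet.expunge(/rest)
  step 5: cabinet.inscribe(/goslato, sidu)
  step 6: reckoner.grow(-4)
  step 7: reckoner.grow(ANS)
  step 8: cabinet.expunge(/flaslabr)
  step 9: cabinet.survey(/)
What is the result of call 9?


// newfold(/rest) => ok
// inscribe(/rest/mutre, ceboki) => created
// expunge(/rest/mutre) => ok
// expunge(/rest) => ok
// inscribe(/goslato, sidu) => created
// grow(-4) => -4
// grow(ANS) => -8
// expunge(/flaslabr) => ok
// survey(/) => [goslato, grejis, pobo_in]

Answer: [goslato, grejis, pobo_in]


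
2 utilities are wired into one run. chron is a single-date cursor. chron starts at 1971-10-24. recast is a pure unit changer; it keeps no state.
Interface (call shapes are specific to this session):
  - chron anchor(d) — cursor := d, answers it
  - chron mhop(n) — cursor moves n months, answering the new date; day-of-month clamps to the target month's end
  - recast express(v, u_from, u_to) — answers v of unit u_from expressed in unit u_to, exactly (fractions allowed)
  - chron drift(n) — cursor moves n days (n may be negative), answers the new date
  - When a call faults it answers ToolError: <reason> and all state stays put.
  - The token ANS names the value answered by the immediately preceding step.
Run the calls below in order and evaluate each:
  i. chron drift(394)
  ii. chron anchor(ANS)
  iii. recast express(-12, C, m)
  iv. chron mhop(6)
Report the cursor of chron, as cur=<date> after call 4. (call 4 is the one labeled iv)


Answer: cur=1973-05-21

Derivation:
→ chron drift(n: 394)
← 1972-11-21
→ chron anchor(d: ANS)
← 1972-11-21
→ recast express(v: -12, u_from: C, u_to: m)
← ToolError: incompatible units
→ chron mhop(n: 6)
← 1973-05-21


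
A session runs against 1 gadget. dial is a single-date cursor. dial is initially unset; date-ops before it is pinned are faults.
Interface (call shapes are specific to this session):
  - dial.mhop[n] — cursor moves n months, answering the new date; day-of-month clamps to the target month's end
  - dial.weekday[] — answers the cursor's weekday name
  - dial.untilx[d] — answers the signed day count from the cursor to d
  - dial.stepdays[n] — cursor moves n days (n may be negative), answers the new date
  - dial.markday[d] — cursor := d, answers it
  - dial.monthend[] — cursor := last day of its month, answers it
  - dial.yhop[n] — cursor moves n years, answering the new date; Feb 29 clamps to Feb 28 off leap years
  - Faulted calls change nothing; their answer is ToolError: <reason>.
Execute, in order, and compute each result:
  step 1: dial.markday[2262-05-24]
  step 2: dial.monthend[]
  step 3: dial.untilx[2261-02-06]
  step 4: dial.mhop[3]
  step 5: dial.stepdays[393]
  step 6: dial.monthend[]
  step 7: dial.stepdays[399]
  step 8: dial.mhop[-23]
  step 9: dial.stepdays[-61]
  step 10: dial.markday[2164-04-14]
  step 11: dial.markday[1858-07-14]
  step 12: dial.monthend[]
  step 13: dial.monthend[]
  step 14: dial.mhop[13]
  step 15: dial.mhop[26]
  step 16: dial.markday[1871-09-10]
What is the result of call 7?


Answer: 2264-11-02

Derivation:
==> dial.markday(d: 2262-05-24)
<== 2262-05-24
==> dial.monthend()
<== 2262-05-31
==> dial.untilx(d: 2261-02-06)
<== -479
==> dial.mhop(n: 3)
<== 2262-08-31
==> dial.stepdays(n: 393)
<== 2263-09-28
==> dial.monthend()
<== 2263-09-30
==> dial.stepdays(n: 399)
<== 2264-11-02
==> dial.mhop(n: -23)
<== 2262-12-02
==> dial.stepdays(n: -61)
<== 2262-10-02
==> dial.markday(d: 2164-04-14)
<== 2164-04-14
==> dial.markday(d: 1858-07-14)
<== 1858-07-14
==> dial.monthend()
<== 1858-07-31
==> dial.monthend()
<== 1858-07-31
==> dial.mhop(n: 13)
<== 1859-08-31
==> dial.mhop(n: 26)
<== 1861-10-31
==> dial.markday(d: 1871-09-10)
<== 1871-09-10


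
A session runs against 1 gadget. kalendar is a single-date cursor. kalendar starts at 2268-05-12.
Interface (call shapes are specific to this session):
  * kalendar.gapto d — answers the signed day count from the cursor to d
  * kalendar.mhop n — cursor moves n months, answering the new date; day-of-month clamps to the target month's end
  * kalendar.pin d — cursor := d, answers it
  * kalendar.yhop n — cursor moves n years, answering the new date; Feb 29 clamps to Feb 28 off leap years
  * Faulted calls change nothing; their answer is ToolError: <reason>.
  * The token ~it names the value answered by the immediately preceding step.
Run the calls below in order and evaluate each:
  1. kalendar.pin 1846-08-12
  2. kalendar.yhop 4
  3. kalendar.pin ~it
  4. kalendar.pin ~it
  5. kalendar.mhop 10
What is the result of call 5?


% 1. kalendar.pin(d='1846-08-12') -> 1846-08-12
% 2. kalendar.yhop(n='4') -> 1850-08-12
% 3. kalendar.pin(d='~it') -> 1850-08-12
% 4. kalendar.pin(d='~it') -> 1850-08-12
% 5. kalendar.mhop(n='10') -> 1851-06-12

Answer: 1851-06-12


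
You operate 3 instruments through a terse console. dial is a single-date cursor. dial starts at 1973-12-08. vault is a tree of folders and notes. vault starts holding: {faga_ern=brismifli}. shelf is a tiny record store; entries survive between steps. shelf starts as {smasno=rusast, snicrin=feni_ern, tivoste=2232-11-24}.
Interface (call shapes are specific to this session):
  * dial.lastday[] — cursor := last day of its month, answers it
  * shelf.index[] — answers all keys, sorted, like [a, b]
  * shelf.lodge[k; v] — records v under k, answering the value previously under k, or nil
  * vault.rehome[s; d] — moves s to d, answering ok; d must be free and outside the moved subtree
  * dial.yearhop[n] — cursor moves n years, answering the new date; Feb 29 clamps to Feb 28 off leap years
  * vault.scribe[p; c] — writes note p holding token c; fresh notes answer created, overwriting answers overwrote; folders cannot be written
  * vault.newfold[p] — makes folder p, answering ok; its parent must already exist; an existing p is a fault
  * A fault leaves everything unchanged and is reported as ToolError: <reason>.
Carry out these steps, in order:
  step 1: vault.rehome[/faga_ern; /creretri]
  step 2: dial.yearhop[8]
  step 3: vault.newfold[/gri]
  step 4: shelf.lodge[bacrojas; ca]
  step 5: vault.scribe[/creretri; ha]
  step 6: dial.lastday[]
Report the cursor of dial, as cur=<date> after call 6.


Answer: cur=1981-12-31

Derivation:
~$ vault.rehome s→/faga_ern d→/creretri
[out] ok
~$ dial.yearhop n→8
[out] 1981-12-08
~$ vault.newfold p→/gri
[out] ok
~$ shelf.lodge k→bacrojas v→ca
[out] nil
~$ vault.scribe p→/creretri c→ha
[out] overwrote
~$ dial.lastday
[out] 1981-12-31


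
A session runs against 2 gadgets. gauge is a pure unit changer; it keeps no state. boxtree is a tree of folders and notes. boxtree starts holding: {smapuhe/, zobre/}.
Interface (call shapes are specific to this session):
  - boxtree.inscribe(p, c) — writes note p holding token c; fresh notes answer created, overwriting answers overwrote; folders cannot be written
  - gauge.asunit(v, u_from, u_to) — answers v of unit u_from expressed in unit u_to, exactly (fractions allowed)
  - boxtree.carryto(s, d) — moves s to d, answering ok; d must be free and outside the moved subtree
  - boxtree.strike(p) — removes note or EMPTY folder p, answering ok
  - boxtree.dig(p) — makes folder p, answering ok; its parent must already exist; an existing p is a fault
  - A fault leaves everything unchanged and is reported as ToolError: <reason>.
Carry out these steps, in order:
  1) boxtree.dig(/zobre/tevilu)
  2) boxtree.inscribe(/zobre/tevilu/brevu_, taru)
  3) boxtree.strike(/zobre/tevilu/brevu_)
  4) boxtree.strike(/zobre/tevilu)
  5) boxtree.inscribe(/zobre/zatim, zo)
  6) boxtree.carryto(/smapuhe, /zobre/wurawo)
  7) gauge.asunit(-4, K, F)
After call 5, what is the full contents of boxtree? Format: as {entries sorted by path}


;; 1. boxtree.dig(p→/zobre/tevilu) => ok
;; 2. boxtree.inscribe(p→/zobre/tevilu/brevu_, c→taru) => created
;; 3. boxtree.strike(p→/zobre/tevilu/brevu_) => ok
;; 4. boxtree.strike(p→/zobre/tevilu) => ok
;; 5. boxtree.inscribe(p→/zobre/zatim, c→zo) => created
;; 6. boxtree.carryto(s→/smapuhe, d→/zobre/wurawo) => ok
;; 7. gauge.asunit(v→-4, u_from→K, u_to→F) => -46687/100

Answer: {smapuhe/, zobre/, zobre/zatim=zo}


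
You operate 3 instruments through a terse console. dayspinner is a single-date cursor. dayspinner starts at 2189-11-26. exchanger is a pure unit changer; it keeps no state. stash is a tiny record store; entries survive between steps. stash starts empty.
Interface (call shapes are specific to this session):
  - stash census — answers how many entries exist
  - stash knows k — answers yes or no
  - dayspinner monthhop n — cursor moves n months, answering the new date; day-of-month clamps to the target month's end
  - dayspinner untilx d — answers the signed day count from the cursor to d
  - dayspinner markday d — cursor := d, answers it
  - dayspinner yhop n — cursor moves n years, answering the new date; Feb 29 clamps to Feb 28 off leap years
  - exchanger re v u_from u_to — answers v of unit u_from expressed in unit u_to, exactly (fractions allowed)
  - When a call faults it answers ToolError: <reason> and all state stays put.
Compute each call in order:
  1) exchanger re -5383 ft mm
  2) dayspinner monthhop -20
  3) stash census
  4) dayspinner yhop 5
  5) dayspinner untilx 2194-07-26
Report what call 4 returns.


→ exchanger re(-5383, ft, mm)
← -8203692/5
→ dayspinner monthhop(-20)
← 2188-03-26
→ stash census()
← 0
→ dayspinner yhop(5)
← 2193-03-26
→ dayspinner untilx(2194-07-26)
← 487

Answer: 2193-03-26
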